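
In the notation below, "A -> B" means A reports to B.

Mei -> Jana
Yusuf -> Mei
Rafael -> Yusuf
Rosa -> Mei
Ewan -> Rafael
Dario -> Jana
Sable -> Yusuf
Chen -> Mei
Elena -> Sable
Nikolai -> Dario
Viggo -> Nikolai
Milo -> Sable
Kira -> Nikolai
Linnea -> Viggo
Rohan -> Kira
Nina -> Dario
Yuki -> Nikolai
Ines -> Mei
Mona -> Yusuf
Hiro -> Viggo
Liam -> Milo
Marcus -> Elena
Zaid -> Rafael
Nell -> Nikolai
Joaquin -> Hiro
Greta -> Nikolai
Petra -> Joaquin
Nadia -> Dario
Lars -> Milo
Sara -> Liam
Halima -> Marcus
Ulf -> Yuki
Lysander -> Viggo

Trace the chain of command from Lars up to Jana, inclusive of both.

Lars reports to Milo. Milo reports to Sable. Sable reports to Yusuf. Yusuf reports to Mei. Mei reports to Jana. Jana is at the top.

Lars -> Milo -> Sable -> Yusuf -> Mei -> Jana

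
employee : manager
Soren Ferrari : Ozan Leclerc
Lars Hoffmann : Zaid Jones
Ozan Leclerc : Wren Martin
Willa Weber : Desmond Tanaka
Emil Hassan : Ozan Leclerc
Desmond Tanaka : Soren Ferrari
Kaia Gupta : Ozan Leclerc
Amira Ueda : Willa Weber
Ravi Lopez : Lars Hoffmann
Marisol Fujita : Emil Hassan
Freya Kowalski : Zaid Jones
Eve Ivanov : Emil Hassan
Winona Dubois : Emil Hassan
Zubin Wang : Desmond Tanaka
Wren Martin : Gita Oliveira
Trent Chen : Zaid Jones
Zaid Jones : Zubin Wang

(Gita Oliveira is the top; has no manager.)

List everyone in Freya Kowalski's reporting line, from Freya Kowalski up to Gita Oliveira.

Freya Kowalski reports to Zaid Jones. Zaid Jones reports to Zubin Wang. Zubin Wang reports to Desmond Tanaka. Desmond Tanaka reports to Soren Ferrari. Soren Ferrari reports to Ozan Leclerc. Ozan Leclerc reports to Wren Martin. Wren Martin reports to Gita Oliveira. Gita Oliveira is at the top.

Freya Kowalski -> Zaid Jones -> Zubin Wang -> Desmond Tanaka -> Soren Ferrari -> Ozan Leclerc -> Wren Martin -> Gita Oliveira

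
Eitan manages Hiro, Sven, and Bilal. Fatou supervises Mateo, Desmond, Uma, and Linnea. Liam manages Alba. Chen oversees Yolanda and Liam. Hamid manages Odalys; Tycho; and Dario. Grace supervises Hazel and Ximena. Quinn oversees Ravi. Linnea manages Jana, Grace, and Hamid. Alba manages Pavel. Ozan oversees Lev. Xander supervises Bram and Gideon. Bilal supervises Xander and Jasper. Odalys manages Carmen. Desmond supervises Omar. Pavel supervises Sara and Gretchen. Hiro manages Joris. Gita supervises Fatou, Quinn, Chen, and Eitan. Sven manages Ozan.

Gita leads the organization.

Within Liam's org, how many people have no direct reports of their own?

The people in Liam's organization with no one reporting to them are Gretchen, Sara. That is 2.

2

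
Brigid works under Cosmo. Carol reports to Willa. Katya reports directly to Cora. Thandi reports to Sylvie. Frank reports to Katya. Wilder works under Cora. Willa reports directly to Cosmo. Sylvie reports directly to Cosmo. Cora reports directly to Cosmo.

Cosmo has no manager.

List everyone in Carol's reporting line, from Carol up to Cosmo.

Carol reports to Willa. Willa reports to Cosmo. Cosmo is at the top.

Carol -> Willa -> Cosmo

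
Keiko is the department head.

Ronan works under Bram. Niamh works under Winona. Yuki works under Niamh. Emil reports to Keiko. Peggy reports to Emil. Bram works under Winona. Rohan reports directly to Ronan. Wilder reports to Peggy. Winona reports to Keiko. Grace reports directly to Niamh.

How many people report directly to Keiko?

Keiko directly manages Winona, Emil. That is 2 direct reports.

2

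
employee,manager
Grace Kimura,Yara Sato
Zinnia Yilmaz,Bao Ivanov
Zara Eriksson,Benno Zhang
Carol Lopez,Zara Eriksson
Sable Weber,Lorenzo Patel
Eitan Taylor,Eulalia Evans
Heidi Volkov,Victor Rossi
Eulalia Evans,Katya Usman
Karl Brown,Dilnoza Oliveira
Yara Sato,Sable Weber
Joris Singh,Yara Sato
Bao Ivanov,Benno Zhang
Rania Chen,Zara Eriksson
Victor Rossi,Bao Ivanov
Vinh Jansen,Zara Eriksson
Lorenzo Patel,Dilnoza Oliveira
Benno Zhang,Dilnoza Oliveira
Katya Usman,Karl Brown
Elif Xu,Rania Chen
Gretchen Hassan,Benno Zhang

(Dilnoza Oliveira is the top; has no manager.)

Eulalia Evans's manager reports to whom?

Karl Brown

Eulalia Evans reports to Katya Usman, and Katya Usman reports to Karl Brown. So Eulalia Evans's skip-level manager is Karl Brown.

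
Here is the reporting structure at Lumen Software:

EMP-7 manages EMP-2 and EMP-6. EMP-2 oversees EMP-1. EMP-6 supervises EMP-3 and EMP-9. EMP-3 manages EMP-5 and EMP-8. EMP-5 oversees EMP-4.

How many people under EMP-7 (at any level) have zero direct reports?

4

The people in EMP-7's organization with no one reporting to them are EMP-9, EMP-8, EMP-4, EMP-1. That is 4.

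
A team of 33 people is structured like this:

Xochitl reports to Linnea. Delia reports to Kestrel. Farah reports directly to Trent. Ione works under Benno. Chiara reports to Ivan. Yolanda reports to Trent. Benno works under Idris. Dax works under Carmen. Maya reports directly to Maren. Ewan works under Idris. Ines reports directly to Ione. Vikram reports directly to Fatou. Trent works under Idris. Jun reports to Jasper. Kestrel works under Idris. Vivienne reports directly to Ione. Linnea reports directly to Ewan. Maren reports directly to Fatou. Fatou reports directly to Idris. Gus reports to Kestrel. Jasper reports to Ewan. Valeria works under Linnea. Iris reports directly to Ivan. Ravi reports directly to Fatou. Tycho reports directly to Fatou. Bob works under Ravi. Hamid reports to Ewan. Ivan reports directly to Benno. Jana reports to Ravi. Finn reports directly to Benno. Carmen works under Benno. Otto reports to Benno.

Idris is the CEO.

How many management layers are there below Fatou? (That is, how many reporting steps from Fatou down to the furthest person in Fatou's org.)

The longest chain under Fatou runs Fatou → Maren → Maya, which is 2 levels below Fatou.

2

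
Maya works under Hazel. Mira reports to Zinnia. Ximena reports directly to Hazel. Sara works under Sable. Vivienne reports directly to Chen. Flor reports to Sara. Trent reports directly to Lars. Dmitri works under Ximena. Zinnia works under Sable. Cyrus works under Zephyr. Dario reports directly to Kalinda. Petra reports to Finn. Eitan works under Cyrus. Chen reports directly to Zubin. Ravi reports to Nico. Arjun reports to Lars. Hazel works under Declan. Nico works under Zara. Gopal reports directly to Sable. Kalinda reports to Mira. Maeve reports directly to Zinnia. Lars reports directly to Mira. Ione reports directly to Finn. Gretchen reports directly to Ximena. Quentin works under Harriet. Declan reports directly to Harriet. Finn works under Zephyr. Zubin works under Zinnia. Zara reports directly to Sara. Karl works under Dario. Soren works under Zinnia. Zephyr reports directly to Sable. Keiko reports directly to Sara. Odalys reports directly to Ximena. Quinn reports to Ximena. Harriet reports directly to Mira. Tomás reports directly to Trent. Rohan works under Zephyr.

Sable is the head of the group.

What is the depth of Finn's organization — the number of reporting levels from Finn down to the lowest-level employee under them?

1

The longest chain under Finn runs Finn → Ione, which is 1 level below Finn.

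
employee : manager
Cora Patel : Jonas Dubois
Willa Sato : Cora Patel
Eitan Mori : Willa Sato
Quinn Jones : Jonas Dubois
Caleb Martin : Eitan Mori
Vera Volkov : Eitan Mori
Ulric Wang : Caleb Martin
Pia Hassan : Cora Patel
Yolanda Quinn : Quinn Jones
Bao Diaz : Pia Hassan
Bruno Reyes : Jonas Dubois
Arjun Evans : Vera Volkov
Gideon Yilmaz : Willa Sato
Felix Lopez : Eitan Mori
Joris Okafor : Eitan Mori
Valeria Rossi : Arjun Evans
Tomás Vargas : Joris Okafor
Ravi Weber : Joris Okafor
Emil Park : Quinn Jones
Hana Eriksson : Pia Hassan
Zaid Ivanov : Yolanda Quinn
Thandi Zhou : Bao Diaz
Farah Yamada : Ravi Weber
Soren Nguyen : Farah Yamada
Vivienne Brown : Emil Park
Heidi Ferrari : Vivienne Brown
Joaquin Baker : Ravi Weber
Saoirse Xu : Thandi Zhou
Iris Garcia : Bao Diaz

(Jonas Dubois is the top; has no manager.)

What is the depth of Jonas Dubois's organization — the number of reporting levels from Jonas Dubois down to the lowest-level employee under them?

7

The longest chain under Jonas Dubois runs Jonas Dubois → Cora Patel → Willa Sato → Eitan Mori → Joris Okafor → Ravi Weber → Farah Yamada → Soren Nguyen, which is 7 levels below Jonas Dubois.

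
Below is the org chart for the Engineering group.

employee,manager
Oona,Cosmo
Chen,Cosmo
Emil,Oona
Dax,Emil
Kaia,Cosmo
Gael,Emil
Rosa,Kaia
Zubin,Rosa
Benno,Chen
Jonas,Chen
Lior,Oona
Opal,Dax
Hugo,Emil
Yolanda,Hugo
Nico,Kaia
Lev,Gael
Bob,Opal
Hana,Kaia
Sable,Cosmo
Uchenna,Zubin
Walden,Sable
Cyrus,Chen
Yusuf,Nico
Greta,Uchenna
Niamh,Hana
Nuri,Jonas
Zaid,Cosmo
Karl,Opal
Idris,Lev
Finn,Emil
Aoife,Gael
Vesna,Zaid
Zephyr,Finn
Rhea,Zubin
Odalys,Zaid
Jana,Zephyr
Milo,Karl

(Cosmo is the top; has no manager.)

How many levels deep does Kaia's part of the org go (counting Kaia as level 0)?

4

The longest chain under Kaia runs Kaia → Rosa → Zubin → Uchenna → Greta, which is 4 levels below Kaia.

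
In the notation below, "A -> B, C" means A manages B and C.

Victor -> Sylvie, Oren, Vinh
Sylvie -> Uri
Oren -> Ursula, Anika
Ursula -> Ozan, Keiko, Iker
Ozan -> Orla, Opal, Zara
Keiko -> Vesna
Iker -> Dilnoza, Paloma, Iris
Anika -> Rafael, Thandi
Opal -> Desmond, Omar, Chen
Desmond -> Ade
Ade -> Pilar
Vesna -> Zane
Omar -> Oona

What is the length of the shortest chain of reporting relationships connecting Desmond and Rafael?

6

Desmond is 4 levels below Oren, and Rafael is 2 levels below Oren (their lowest common manager). The shortest path runs up from Desmond to Oren and back down to Rafael: 4 + 2 = 6 links.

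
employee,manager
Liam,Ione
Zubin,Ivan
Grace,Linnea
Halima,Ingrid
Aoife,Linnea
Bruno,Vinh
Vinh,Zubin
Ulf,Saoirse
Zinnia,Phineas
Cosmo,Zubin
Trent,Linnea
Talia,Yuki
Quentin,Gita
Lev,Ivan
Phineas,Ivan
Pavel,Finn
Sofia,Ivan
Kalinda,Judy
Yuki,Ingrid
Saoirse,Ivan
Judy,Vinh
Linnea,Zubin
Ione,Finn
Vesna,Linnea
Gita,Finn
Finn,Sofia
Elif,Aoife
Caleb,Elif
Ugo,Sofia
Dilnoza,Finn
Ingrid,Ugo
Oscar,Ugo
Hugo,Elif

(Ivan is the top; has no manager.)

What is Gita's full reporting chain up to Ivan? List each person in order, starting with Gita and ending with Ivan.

Gita -> Finn -> Sofia -> Ivan

Gita reports to Finn. Finn reports to Sofia. Sofia reports to Ivan. Ivan is at the top.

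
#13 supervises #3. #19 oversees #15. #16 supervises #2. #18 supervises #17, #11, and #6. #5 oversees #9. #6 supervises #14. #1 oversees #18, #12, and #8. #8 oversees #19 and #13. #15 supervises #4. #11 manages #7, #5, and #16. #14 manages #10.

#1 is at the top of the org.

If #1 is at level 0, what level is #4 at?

Chain from #4 up to #1: #4 → #15 → #19 → #8 → #1. That is 4 steps up, so #4 is 4 levels below #1.

4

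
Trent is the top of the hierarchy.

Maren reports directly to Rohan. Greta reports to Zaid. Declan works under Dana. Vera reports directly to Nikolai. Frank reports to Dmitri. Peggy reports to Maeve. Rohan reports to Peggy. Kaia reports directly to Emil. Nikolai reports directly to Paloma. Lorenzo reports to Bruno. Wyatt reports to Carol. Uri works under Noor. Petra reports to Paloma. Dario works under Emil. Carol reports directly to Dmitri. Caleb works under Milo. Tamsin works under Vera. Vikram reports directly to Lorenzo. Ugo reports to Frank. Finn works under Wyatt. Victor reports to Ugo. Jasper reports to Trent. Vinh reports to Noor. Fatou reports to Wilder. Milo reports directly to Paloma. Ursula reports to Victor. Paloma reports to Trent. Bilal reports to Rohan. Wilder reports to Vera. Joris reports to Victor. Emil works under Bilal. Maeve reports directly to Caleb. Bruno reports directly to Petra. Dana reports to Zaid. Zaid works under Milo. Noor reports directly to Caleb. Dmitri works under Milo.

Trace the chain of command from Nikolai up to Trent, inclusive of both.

Nikolai reports to Paloma. Paloma reports to Trent. Trent is at the top.

Nikolai -> Paloma -> Trent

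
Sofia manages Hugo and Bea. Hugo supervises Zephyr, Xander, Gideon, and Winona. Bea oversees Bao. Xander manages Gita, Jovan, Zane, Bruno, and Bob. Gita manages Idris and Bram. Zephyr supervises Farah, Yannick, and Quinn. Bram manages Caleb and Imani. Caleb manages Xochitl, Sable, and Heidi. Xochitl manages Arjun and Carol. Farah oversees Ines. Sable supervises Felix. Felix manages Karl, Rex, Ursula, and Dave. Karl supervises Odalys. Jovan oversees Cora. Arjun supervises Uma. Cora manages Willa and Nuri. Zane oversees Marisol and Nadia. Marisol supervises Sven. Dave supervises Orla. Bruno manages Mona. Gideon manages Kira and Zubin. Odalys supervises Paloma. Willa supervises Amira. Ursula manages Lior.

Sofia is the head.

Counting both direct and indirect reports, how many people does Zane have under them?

3

Zane directly manages Marisol, Nadia. Under Marisol: Sven (1). Nadia has no reports. So Zane's organization is 2 direct reports plus everyone under them: 2 + 1 = 3.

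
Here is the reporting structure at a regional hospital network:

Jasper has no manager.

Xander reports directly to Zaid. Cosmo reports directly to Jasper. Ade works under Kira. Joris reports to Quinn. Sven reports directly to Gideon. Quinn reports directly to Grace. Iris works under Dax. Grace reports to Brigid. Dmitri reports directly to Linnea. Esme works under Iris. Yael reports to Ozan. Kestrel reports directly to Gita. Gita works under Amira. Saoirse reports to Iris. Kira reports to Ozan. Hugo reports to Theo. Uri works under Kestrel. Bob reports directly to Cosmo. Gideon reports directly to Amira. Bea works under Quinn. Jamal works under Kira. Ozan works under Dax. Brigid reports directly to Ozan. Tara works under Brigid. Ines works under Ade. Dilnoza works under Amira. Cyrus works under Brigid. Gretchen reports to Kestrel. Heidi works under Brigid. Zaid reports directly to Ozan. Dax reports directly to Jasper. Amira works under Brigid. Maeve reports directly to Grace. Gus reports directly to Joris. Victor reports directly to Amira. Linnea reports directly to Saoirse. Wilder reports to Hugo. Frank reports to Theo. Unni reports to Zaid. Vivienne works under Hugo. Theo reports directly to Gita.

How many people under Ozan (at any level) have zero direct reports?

The people in Ozan's organization with no one reporting to them are Yael, Jamal, Ines, Xander, Unni, Bea, Gus, Maeve, Tara, Heidi, Cyrus, Sven, Dilnoza, Victor, Gretchen, Uri, Vivienne, Wilder, Frank. That is 19.

19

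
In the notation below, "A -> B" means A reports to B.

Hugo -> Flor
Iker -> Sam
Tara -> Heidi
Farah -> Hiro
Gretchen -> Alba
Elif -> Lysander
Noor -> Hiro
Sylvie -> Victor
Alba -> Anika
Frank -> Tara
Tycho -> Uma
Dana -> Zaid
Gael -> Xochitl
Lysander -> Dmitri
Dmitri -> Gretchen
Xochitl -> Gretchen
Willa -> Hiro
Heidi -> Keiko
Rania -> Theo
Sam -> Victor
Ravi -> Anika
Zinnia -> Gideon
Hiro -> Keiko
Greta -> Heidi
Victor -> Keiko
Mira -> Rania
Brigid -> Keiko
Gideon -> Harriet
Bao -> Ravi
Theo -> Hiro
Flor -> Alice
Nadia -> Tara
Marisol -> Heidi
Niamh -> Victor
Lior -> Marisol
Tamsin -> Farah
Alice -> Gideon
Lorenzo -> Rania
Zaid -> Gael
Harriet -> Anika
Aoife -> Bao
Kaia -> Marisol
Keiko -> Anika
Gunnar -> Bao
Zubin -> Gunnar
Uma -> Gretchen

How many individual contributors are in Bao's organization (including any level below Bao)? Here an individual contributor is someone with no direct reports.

The people in Bao's organization with no one reporting to them are Aoife, Zubin. That is 2.

2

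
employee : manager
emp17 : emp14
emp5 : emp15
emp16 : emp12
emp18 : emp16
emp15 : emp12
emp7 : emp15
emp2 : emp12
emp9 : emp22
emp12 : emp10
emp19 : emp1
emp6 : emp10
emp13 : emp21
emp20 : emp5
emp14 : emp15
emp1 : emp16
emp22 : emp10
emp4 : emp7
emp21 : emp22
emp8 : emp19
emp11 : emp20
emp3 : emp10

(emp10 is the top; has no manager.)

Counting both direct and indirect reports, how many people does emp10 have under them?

21

emp10 directly manages emp12, emp22, emp6, emp3. Under emp12: emp2, emp16, emp18, emp1, emp19, emp8, emp15, emp7, emp4, emp14, emp17, emp5, emp20, emp11 (14). Under emp22: emp21, emp13, emp9 (3). emp6 has no reports. emp3 has no reports. So emp10's organization is 4 direct reports plus everyone under them: 15 + 4 + 1 + 1 = 21.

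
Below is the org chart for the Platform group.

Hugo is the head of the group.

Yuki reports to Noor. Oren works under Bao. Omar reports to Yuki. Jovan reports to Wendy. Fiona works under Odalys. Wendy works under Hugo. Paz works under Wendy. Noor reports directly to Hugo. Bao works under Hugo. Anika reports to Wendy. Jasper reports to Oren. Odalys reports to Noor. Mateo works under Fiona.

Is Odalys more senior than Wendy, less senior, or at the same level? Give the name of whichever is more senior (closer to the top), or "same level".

Wendy

Odalys is 2 levels below Hugo; Wendy is 1. Wendy is higher.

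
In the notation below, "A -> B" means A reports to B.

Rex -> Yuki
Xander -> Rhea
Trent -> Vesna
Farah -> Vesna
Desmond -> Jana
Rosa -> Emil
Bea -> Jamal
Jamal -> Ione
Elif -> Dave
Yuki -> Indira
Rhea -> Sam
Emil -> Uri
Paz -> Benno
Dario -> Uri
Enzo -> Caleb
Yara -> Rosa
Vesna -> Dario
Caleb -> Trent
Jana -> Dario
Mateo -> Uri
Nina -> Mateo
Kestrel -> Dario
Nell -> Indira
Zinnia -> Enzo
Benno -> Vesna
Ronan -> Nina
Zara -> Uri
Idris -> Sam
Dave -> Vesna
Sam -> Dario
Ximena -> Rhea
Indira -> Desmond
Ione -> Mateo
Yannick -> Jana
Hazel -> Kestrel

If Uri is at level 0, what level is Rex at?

Chain from Rex up to Uri: Rex → Yuki → Indira → Desmond → Jana → Dario → Uri. That is 6 steps up, so Rex is 6 levels below Uri.

6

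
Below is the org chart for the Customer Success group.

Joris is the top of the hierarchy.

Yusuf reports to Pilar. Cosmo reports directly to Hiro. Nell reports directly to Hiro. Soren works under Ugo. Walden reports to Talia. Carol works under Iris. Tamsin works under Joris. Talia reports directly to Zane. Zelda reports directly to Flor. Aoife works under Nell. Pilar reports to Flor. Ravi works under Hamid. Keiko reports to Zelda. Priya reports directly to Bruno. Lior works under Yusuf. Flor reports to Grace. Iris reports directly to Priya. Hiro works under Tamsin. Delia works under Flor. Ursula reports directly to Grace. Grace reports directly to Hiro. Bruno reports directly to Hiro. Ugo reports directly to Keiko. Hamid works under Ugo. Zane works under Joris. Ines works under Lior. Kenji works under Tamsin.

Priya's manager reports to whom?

Priya reports to Bruno, and Bruno reports to Hiro. So Priya's skip-level manager is Hiro.

Hiro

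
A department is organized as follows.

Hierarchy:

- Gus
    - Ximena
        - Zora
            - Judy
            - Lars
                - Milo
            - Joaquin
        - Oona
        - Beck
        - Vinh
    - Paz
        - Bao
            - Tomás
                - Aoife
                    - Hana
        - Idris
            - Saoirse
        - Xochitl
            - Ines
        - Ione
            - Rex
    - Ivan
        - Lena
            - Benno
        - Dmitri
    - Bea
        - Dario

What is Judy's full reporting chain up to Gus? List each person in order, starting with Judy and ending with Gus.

Judy -> Zora -> Ximena -> Gus

Judy reports to Zora. Zora reports to Ximena. Ximena reports to Gus. Gus is at the top.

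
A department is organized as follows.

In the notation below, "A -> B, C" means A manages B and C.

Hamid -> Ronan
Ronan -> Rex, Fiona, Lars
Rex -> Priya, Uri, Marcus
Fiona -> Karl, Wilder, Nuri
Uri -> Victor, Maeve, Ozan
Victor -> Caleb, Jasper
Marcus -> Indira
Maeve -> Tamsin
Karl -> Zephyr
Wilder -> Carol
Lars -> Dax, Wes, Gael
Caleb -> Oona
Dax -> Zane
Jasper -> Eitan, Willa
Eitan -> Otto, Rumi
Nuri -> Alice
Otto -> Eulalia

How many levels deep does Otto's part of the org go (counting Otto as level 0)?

1

The longest chain under Otto runs Otto → Eulalia, which is 1 level below Otto.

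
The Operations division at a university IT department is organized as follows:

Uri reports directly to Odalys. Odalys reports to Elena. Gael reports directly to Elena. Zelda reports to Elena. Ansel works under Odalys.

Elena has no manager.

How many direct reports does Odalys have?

2

Odalys directly manages Uri, Ansel. That is 2 direct reports.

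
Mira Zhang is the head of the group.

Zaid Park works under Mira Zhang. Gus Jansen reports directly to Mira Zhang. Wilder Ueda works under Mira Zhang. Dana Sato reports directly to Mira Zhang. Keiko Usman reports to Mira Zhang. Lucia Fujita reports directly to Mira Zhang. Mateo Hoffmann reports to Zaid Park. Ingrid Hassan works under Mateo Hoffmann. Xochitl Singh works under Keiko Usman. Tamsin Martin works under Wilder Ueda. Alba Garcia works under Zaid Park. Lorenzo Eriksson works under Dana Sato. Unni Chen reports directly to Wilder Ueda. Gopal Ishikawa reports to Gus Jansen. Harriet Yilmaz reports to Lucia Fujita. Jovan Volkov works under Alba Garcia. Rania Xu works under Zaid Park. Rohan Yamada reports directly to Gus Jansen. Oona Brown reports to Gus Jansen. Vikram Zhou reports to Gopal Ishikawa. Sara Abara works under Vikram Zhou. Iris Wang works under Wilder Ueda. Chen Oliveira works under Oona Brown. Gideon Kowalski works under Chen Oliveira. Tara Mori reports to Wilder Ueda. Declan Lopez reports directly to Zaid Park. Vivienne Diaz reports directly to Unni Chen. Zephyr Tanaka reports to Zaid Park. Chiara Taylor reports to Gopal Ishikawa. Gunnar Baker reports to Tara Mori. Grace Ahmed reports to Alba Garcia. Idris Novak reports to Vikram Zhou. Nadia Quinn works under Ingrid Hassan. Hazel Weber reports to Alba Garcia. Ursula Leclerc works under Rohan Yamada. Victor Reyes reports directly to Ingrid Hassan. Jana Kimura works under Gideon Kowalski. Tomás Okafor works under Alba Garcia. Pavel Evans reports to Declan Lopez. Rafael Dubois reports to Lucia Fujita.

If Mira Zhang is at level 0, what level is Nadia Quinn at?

Chain from Nadia Quinn up to Mira Zhang: Nadia Quinn → Ingrid Hassan → Mateo Hoffmann → Zaid Park → Mira Zhang. That is 4 steps up, so Nadia Quinn is 4 levels below Mira Zhang.

4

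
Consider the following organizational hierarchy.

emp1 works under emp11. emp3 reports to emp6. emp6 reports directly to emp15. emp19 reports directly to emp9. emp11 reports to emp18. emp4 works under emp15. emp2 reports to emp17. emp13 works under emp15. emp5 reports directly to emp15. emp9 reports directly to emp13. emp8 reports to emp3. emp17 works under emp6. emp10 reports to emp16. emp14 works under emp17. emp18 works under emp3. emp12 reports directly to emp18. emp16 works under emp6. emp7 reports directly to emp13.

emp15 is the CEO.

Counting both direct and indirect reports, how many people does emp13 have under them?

emp13 directly manages emp9, emp7. Under emp9: emp19 (1). emp7 has no reports. So emp13's organization is 2 direct reports plus everyone under them: 2 + 1 = 3.

3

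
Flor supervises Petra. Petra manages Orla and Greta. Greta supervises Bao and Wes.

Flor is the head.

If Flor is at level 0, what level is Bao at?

Chain from Bao up to Flor: Bao → Greta → Petra → Flor. That is 3 steps up, so Bao is 3 levels below Flor.

3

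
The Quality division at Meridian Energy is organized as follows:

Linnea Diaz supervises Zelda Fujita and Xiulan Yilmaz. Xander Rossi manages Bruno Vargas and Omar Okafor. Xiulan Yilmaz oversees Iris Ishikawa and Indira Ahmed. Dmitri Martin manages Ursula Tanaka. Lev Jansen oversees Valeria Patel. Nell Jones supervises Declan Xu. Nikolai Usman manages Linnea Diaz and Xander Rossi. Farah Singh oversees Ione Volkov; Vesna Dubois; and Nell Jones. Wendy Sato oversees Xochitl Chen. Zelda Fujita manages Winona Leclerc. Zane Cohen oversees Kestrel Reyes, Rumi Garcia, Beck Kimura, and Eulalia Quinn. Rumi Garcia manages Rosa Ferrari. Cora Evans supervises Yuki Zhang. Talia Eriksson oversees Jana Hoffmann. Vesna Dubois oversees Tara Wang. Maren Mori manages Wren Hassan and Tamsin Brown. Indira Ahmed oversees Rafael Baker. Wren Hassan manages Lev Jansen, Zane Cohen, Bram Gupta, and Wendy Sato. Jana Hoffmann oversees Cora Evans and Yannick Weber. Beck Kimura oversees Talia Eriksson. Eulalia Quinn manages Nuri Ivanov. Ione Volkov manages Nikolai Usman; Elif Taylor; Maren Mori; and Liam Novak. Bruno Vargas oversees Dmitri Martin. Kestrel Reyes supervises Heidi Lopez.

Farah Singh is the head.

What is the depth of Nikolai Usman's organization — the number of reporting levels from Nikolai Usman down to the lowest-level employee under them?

4

The longest chain under Nikolai Usman runs Nikolai Usman → Xander Rossi → Bruno Vargas → Dmitri Martin → Ursula Tanaka, which is 4 levels below Nikolai Usman.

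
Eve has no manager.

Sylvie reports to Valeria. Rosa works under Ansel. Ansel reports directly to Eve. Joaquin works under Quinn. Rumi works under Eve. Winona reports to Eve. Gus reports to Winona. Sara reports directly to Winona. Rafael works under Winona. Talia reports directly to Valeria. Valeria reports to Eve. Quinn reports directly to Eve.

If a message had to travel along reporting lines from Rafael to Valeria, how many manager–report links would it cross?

Rafael is 2 levels below Eve, and Valeria is 1 level below Eve (their lowest common manager). The shortest path runs up from Rafael to Eve and back down to Valeria: 2 + 1 = 3 links.

3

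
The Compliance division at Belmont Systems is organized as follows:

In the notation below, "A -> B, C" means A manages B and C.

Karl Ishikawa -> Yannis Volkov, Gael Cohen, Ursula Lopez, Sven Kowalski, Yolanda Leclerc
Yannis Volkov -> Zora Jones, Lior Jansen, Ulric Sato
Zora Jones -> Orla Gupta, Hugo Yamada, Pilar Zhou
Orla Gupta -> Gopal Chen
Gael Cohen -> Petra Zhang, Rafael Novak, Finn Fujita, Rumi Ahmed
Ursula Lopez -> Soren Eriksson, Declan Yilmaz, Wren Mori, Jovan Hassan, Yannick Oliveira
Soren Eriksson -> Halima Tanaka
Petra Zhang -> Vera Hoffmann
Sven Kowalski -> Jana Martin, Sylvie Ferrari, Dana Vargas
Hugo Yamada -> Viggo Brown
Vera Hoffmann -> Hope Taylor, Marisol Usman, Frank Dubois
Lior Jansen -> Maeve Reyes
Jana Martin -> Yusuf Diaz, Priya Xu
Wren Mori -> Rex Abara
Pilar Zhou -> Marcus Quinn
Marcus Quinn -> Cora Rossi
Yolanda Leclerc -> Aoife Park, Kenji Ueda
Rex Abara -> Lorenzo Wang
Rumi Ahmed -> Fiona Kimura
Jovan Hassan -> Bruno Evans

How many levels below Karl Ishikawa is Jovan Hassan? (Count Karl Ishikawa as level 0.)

2

Chain from Jovan Hassan up to Karl Ishikawa: Jovan Hassan → Ursula Lopez → Karl Ishikawa. That is 2 steps up, so Jovan Hassan is 2 levels below Karl Ishikawa.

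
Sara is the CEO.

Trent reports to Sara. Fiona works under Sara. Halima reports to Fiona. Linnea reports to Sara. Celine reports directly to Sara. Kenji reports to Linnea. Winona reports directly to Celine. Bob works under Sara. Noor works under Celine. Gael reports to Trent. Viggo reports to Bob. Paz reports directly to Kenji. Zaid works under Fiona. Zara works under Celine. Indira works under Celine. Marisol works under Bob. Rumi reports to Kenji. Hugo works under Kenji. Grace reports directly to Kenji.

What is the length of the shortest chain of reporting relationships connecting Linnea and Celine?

2

Linnea is 1 level below Sara, and Celine is 1 level below Sara (their lowest common manager). The shortest path runs up from Linnea to Sara and back down to Celine: 1 + 1 = 2 links.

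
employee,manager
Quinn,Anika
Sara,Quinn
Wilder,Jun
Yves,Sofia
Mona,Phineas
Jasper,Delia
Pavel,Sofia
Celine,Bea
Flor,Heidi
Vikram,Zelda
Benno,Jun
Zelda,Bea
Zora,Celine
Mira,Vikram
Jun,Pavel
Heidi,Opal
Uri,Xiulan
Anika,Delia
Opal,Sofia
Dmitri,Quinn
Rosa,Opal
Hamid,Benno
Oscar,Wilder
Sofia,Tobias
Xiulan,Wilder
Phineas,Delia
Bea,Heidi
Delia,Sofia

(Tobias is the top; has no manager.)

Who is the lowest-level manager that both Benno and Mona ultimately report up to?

Benno's chain of managers is Jun, Pavel, Sofia, Tobias. Mona's chain of managers is Phineas, Delia, Sofia, Tobias. The first manager that appears in both chains is Sofia.

Sofia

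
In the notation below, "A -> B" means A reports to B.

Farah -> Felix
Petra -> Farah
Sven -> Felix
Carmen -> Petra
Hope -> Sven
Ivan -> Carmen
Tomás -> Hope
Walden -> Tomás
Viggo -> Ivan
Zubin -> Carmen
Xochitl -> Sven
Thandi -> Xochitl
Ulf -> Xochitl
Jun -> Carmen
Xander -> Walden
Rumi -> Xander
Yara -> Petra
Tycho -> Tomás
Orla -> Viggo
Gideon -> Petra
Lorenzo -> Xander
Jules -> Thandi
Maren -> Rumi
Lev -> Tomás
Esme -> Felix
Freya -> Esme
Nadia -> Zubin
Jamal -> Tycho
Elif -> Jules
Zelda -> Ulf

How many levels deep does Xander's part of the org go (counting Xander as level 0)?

2

The longest chain under Xander runs Xander → Rumi → Maren, which is 2 levels below Xander.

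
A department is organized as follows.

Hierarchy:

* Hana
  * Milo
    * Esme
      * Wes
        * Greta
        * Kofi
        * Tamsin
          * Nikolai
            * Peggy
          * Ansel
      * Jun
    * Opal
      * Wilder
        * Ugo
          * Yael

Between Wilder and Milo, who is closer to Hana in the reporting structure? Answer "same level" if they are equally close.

Wilder is 3 levels below Hana; Milo is 1. Milo is higher.

Milo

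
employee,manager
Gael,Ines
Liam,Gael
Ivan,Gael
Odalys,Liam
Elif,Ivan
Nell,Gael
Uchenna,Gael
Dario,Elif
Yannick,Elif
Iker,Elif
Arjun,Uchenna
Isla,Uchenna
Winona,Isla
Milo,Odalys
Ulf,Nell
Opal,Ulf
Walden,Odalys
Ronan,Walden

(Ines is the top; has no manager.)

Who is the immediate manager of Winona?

Isla

Winona reports directly to Isla.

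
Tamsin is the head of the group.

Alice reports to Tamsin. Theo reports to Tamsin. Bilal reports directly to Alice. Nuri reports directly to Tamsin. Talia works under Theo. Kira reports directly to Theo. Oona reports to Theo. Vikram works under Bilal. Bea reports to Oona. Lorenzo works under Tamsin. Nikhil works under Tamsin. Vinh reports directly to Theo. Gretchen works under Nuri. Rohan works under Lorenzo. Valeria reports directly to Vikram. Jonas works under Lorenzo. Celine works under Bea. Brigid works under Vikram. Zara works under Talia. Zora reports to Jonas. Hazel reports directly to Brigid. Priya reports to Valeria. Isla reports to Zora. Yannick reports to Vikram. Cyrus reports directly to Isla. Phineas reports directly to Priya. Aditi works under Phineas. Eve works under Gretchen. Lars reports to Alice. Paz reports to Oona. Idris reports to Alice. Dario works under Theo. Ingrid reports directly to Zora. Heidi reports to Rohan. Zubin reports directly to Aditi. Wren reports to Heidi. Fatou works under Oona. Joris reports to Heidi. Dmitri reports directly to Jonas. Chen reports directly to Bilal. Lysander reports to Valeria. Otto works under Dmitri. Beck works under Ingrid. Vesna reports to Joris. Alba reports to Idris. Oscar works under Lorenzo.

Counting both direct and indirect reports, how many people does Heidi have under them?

Heidi directly manages Wren, Joris. Wren has no reports. Under Joris: Vesna (1). So Heidi's organization is 2 direct reports plus everyone under them: 1 + 2 = 3.

3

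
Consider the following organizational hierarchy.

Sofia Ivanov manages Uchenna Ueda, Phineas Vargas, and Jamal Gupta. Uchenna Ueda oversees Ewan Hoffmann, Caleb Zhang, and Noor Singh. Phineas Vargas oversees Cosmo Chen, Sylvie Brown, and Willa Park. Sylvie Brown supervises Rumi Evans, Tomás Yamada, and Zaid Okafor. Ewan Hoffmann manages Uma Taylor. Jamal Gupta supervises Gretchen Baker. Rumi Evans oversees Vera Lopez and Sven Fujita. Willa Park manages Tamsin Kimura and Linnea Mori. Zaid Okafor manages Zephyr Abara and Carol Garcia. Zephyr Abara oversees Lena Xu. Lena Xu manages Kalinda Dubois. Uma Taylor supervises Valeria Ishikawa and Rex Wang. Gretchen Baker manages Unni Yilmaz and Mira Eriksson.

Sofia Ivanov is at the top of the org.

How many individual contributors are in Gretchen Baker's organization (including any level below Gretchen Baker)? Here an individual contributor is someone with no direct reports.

2

The people in Gretchen Baker's organization with no one reporting to them are Mira Eriksson, Unni Yilmaz. That is 2.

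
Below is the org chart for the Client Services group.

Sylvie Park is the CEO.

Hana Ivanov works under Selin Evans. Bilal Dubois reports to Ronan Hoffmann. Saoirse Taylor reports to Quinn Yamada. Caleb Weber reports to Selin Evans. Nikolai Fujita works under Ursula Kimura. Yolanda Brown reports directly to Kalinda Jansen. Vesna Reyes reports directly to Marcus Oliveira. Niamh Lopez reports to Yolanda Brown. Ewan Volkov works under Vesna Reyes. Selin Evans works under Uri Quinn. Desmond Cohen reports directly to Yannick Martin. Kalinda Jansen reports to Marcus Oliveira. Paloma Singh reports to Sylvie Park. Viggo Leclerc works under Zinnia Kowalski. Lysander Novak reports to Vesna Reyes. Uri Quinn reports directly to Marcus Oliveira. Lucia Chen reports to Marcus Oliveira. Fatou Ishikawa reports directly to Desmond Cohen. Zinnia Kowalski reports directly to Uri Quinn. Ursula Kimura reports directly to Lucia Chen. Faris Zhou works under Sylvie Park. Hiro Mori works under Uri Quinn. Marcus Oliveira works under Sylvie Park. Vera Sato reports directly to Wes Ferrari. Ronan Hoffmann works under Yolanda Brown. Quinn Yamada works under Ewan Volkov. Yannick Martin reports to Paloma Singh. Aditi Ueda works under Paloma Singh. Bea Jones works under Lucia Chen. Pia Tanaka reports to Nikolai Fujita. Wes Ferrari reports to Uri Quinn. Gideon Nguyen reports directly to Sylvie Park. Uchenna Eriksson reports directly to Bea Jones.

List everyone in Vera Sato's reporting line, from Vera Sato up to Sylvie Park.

Vera Sato reports to Wes Ferrari. Wes Ferrari reports to Uri Quinn. Uri Quinn reports to Marcus Oliveira. Marcus Oliveira reports to Sylvie Park. Sylvie Park is at the top.

Vera Sato -> Wes Ferrari -> Uri Quinn -> Marcus Oliveira -> Sylvie Park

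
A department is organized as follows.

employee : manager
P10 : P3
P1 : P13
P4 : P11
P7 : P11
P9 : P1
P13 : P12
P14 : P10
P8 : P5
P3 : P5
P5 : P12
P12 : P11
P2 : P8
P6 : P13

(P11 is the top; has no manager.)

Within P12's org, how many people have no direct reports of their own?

4

The people in P12's organization with no one reporting to them are P6, P9, P2, P14. That is 4.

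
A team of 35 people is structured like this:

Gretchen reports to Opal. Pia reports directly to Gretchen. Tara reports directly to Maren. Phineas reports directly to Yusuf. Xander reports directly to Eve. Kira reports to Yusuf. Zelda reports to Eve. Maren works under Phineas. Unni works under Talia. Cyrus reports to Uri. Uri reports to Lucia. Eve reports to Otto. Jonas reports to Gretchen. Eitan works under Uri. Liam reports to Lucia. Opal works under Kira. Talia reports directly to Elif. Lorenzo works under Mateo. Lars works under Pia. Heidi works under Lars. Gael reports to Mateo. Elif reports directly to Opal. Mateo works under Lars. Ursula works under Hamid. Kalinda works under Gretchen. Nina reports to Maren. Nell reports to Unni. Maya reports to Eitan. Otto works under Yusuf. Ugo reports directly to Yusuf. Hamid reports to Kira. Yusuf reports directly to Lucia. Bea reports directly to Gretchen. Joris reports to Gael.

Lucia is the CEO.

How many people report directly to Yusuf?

Yusuf directly manages Otto, Phineas, Kira, Ugo. That is 4 direct reports.

4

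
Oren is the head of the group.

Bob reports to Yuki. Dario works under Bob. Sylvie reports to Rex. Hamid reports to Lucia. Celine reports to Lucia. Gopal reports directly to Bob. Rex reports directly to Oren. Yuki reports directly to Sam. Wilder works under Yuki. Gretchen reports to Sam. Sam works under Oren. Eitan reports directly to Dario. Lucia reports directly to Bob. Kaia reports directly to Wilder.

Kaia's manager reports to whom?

Yuki

Kaia reports to Wilder, and Wilder reports to Yuki. So Kaia's skip-level manager is Yuki.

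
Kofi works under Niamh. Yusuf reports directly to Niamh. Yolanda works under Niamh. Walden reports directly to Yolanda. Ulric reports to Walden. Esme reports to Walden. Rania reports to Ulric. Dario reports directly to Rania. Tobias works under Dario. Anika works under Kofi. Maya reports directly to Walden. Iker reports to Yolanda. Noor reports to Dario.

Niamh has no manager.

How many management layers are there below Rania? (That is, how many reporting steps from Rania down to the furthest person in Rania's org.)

The longest chain under Rania runs Rania → Dario → Noor, which is 2 levels below Rania.

2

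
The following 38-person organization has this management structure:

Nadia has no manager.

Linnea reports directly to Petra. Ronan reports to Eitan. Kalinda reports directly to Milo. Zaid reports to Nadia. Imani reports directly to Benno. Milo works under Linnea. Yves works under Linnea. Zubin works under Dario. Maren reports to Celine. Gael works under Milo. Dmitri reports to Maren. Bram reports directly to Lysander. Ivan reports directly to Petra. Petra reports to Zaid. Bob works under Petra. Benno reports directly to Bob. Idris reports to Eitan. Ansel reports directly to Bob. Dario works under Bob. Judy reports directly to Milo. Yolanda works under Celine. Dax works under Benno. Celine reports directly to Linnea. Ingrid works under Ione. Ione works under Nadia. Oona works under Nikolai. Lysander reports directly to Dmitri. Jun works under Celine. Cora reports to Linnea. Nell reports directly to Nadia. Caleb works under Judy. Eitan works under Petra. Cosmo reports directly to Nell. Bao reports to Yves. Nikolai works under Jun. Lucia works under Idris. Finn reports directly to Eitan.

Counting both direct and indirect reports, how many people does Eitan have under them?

4

Eitan directly manages Ronan, Idris, Finn. Ronan has no reports. Under Idris: Lucia (1). Finn has no reports. So Eitan's organization is 3 direct reports plus everyone under them: 1 + 2 + 1 = 4.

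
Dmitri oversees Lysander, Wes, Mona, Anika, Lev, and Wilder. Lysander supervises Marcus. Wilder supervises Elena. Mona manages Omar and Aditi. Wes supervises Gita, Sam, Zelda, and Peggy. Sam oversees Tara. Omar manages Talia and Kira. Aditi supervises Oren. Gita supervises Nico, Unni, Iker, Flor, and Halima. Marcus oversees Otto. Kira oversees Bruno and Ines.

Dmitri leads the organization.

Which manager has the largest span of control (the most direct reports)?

Dmitri

Direct-report counts: Dmitri has 6; Wes has 4; Gita has 5; Sam has 1; Mona has 2; Aditi has 1; Omar has 2; Kira has 2; Wilder has 1; Lysander has 1; Marcus has 1. The largest is 6, held by Dmitri.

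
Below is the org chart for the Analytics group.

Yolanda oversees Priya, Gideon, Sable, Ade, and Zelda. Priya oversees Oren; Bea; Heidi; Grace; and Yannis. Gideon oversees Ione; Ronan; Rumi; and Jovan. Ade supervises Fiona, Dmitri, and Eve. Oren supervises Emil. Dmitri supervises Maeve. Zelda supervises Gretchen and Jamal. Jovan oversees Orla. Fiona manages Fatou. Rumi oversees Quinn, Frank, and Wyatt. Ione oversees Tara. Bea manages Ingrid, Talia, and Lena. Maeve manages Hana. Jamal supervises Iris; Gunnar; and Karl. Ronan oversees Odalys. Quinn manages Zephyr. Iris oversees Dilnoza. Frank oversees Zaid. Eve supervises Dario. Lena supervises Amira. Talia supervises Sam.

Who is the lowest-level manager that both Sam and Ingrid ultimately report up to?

Bea

Sam's chain of managers is Talia, Bea, Priya, Yolanda. Ingrid's chain of managers is Bea, Priya, Yolanda. The first manager that appears in both chains is Bea.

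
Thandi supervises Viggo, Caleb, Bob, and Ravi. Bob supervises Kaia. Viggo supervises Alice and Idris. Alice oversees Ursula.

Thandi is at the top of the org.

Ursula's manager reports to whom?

Ursula reports to Alice, and Alice reports to Viggo. So Ursula's skip-level manager is Viggo.

Viggo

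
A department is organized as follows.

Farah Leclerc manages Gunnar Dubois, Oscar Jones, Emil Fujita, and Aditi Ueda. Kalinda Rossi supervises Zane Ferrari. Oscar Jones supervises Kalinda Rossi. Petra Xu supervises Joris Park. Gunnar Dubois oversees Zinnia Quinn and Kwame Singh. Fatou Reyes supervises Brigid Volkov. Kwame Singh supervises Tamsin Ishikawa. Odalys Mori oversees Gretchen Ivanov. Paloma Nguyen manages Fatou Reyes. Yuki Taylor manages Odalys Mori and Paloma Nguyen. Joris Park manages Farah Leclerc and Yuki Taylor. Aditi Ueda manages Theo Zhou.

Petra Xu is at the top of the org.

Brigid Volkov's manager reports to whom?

Paloma Nguyen

Brigid Volkov reports to Fatou Reyes, and Fatou Reyes reports to Paloma Nguyen. So Brigid Volkov's skip-level manager is Paloma Nguyen.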